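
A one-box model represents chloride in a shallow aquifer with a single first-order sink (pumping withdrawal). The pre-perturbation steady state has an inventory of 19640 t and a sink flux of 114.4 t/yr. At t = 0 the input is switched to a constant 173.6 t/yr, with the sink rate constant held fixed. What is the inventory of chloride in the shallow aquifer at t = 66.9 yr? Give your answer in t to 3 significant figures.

The sink rate constant is k = F₀/M₀ = 114.4/19640 = 0.005825 yr⁻¹.
Solving dM/dt = F₁ − kM with M(0) = M₀ gives M(t) = F₁/k + (M₀ − F₁/k)·e^(−kt).
F₁/k = 173.6/0.005825 = 29803 t; kt = 0.005825 × 66.9 = 0.3897, e^(−kt) = 0.6773.
M(66.9) = 29803 + (19640 − 29803) × 0.6773 = 29803 − 6883 = 22920 t.

22900 t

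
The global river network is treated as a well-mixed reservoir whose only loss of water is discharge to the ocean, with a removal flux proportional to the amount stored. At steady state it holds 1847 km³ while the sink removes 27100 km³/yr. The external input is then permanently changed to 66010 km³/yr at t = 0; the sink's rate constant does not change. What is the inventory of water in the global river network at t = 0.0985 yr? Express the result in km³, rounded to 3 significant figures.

3870 km³

Residence time τ = M₀/F₀ = 0.06815 yr. The eventual steady state is M_∞ = M₀·(F₁/F₀) = 1847 × 66010/27100 = 4498.9 km³.
The anomaly ΔM(t) = M(t) − M_∞ decays as ΔM₀·e^(−t/τ) with ΔM₀ = 1847 − 4498.9 = −2652 km³.
At t = 0.0985 yr, e^(−t/τ) = e^(−1.445) = 0.2357, so ΔM = −625.0 km³ and M = 4498.9 − 625.0 = 3873.9 km³.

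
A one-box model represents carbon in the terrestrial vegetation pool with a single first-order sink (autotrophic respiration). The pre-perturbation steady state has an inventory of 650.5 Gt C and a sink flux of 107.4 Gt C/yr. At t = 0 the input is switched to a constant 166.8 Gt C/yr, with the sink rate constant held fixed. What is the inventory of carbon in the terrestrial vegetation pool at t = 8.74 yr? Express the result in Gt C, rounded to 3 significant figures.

The sink rate constant is k = F₀/M₀ = 107.4/650.5 = 0.1651 yr⁻¹.
Solving dM/dt = F₁ − kM with M(0) = M₀ gives M(t) = F₁/k + (M₀ − F₁/k)·e^(−kt).
F₁/k = 166.8/0.1651 = 1010.3 Gt C; kt = 0.1651 × 8.74 = 1.443, e^(−kt) = 0.2362.
M(8.74) = 1010.3 + (650.5 − 1010.3) × 0.2362 = 1010.3 − 84.98 = 925.29 Gt C.

925 Gt C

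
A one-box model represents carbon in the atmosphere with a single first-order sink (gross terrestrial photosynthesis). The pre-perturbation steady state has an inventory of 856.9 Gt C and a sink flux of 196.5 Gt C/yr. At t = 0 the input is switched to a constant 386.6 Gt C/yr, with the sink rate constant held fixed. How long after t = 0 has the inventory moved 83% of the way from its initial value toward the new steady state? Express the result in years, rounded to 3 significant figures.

τ = M₀/F₀ = 856.9/196.5 = 4.361 yr.
The remaining gap fraction is e^(−t/τ); 83% covered ⇒ e^(−t/τ) = 0.170.
t = −τ ln(0.170) = 4.361 × 1.772 = 7.727 yr.

7.73 yr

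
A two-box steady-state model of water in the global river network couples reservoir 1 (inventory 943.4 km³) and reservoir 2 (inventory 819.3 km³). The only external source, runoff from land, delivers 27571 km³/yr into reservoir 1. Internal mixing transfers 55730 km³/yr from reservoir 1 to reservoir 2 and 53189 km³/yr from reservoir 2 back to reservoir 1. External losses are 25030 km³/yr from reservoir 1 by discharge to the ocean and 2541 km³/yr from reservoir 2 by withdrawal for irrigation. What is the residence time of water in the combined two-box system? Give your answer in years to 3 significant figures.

0.0639 yr

Residence time in the combined system uses the total inventory and the total *external* removal — internal exchanges between the two boxes cancel.
M_total = 943.4 + 819.3 = 1762.7 km³.
ΣF_external_out = 25030 + 2541 = 27571 km³/yr.
τ = M_total / ΣF_ext = 1762.7 / 27571 = 0.06393 yr.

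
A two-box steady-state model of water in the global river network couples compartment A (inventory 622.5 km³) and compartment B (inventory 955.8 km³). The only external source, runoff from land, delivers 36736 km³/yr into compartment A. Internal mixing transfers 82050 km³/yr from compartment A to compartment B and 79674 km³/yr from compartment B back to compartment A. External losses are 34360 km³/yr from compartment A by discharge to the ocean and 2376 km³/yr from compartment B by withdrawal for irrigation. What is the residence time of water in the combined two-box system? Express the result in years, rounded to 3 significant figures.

0.0430 yr

Treat the two boxes together as one reservoir: the mixing fluxes between them are internal recycling, so τ = ΣM / Σ(external losses).
M_total = 622.5 + 955.8 = 1578.3 km³.
ΣF_external_out = 34360 + 2376 = 36736 km³/yr.
τ = M_total / ΣF_ext = 1578.3 / 36736 = 0.04296 yr.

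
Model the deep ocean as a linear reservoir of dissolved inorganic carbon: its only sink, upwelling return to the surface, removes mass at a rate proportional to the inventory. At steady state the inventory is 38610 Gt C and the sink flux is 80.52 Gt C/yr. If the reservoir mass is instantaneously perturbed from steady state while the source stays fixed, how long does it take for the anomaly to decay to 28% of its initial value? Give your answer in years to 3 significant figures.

For a linear reservoir the anomaly decays as exp(−t/τ) with τ = M/F = 38610/80.52 = 479.5 yr.
exp(−t/τ) = 0.28 ⇒ t = −τ ln(0.28) = 479.5 × 1.273 = 610.4 yr.

610 yr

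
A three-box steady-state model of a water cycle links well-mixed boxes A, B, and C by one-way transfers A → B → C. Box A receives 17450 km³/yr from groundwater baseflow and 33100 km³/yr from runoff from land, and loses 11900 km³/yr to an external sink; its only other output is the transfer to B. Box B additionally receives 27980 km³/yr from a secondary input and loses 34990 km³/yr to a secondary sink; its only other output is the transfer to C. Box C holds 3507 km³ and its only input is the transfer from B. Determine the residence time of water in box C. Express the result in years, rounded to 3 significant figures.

Box A: F(A→B) = (17450 + 33100) − 11900 = 38650 km³/yr.
Box B: F(B→C) = (38650 + 27980) − 34990 = 31640 km³/yr.
Box C throughput = its input = 31640 km³/yr; τ = 3507 / 31640 = 0.1108 yr.

0.111 yr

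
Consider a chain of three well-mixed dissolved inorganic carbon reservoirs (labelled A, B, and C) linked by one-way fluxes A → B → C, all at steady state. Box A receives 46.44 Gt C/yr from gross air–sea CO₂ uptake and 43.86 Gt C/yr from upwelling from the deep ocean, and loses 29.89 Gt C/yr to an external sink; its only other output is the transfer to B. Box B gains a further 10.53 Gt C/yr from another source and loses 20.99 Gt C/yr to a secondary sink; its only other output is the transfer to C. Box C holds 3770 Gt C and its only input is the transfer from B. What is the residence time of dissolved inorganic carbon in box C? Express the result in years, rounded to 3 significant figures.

Box A: F(A→B) = (46.44 + 43.86) − 29.89 = 60.410 Gt C/yr.
Box B: F(B→C) = (60.410 + 10.53) − 20.99 = 49.950 Gt C/yr.
Box C throughput = its input = 49.950 Gt C/yr; τ = 3770 / 49.950 = 75.48 yr.

75.5 yr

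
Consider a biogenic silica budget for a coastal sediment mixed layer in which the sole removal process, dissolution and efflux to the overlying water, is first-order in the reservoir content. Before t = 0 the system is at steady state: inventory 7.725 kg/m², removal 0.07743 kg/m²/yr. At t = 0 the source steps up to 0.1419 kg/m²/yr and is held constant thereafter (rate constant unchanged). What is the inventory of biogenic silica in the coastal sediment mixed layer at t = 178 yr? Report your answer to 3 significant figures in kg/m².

Residence time τ = M₀/F₀ = 99.77 yr. The eventual steady state is M_∞ = M₀·(F₁/F₀) = 7.725 × 0.1419/0.07743 = 14.157 kg/m².
The anomaly ΔM(t) = M(t) − M_∞ decays as ΔM₀·e^(−t/τ) with ΔM₀ = 7.725 − 14.157 = −6.432 kg/m².
At t = 178 yr, e^(−t/τ) = e^(−1.784) = 0.1679, so ΔM = −1.080 kg/m² and M = 14.157 − 1.080 = 13.077 kg/m².

13.1 kg/m²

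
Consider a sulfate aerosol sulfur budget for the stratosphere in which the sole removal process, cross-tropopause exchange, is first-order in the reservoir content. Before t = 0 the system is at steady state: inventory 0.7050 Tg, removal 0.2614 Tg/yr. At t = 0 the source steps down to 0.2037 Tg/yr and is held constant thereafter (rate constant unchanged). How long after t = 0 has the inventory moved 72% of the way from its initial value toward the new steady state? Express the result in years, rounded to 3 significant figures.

3.43 yr

τ = M₀/F₀ = 0.7050/0.2614 = 2.697 yr.
The remaining gap fraction is e^(−t/τ); 72% covered ⇒ e^(−t/τ) = 0.280.
t = −τ ln(0.280) = 2.697 × 1.273 = 3.433 yr.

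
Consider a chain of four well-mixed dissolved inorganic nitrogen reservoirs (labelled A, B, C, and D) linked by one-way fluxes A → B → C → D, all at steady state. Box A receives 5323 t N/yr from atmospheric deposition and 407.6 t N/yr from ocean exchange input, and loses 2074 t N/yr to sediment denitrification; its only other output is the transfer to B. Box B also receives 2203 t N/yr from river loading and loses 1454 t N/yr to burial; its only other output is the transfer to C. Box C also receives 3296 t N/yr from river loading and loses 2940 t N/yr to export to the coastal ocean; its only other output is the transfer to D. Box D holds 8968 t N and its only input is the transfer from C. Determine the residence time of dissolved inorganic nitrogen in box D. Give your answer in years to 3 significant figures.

Box A: F(A→B) = (5323 + 407.6) − 2074 = 3656.6 t N/yr.
Box B: F(B→C) = (3656.6 + 2203) − 1454 = 4405.6 t N/yr.
Box C: F(C→D) = (4405.6 + 3296) − 2940 = 4761.6 t N/yr.
Box D throughput = its input = 4761.6 t N/yr; τ = 8968 / 4761.6 = 1.883 yr.

1.88 yr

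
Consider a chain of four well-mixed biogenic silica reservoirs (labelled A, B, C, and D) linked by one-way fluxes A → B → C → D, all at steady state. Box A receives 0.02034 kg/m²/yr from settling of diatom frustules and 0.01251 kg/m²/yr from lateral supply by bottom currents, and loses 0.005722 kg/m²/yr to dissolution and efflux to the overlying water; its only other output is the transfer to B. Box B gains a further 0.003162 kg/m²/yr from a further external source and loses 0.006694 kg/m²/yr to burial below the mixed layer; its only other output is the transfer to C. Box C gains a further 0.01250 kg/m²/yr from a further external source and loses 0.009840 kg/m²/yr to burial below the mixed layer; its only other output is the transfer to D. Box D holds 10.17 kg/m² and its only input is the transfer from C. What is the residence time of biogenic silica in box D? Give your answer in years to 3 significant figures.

387 yr

Box A: F(A→B) = (0.02034 + 0.01251) − 0.005722 = 0.027128 kg/m²/yr.
Box B: F(B→C) = (0.027128 + 0.003162) − 0.006694 = 0.023596 kg/m²/yr.
Box C: F(C→D) = (0.023596 + 0.01250) − 0.009840 = 0.026256 kg/m²/yr.
Box D throughput = its input = 0.026256 kg/m²/yr; τ = 10.17 / 0.026256 = 387.3 yr.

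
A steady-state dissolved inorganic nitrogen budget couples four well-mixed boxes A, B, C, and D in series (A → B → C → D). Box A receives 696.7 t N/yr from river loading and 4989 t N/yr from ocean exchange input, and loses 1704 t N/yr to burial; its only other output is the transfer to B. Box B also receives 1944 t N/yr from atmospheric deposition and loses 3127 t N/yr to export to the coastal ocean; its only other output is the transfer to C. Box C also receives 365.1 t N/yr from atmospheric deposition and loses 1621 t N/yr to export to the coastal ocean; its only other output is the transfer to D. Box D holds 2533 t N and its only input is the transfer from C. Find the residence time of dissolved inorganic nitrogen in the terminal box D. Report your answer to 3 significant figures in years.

Box A: F(A→B) = (696.7 + 4989) − 1704 = 3981.7 t N/yr.
Box B: F(B→C) = (3981.7 + 1944) − 3127 = 2798.7 t N/yr.
Box C: F(C→D) = (2798.7 + 365.1) − 1621 = 1542.8 t N/yr.
Box D throughput = its input = 1542.8 t N/yr; τ = 2533 / 1542.8 = 1.642 yr.

1.64 yr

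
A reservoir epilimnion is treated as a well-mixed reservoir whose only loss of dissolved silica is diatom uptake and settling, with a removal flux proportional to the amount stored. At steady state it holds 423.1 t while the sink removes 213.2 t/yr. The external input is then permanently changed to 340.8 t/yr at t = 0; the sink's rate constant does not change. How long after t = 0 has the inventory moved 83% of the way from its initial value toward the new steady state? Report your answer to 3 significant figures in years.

τ = M₀/F₀ = 423.1/213.2 = 1.985 yr.
The remaining gap fraction is e^(−t/τ); 83% covered ⇒ e^(−t/τ) = 0.170.
t = −τ ln(0.170) = 1.985 × 1.772 = 3.516 yr.

3.52 yr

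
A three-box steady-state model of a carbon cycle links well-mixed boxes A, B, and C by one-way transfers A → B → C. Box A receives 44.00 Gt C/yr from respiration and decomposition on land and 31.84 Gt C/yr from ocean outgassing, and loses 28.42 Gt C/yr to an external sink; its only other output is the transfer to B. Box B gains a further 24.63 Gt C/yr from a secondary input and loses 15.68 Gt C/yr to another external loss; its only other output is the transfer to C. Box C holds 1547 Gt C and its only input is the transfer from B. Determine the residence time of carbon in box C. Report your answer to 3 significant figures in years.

27.4 yr

Box A: F(A→B) = (44.00 + 31.84) − 28.42 = 47.420 Gt C/yr.
Box B: F(B→C) = (47.420 + 24.63) − 15.68 = 56.370 Gt C/yr.
Box C throughput = its input = 56.370 Gt C/yr; τ = 1547 / 56.370 = 27.44 yr.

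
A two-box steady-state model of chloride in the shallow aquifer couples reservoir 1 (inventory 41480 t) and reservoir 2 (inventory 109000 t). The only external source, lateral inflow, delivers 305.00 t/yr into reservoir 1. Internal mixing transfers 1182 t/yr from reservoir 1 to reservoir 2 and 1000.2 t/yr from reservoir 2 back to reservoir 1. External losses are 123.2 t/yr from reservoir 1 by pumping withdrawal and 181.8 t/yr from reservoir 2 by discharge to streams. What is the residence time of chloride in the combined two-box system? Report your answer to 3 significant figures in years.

493 yr

Residence time in the combined system uses the total inventory and the total *external* removal — internal exchanges between the two boxes cancel.
M_total = 41480 + 109000 = 150480 t.
ΣF_external_out = 123.2 + 181.8 = 305.00 t/yr.
τ = M_total / ΣF_ext = 150480 / 305.00 = 493.4 yr.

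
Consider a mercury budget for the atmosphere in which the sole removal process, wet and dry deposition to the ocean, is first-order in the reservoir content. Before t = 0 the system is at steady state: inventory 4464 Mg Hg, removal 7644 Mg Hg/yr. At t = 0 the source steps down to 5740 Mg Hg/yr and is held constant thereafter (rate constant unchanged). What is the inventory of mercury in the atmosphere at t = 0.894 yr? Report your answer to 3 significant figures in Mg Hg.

Residence time τ = M₀/F₀ = 0.5840 yr. The eventual steady state is M_∞ = M₀·(F₁/F₀) = 4464 × 5740/7644 = 3352.1 Mg Hg.
The anomaly ΔM(t) = M(t) − M_∞ decays as ΔM₀·e^(−t/τ) with ΔM₀ = 4464 − 3352.1 = 1112 Mg Hg.
At t = 0.894 yr, e^(−t/τ) = e^(−1.531) = 0.2164, so ΔM = 240.6 Mg Hg and M = 3352.1 + 240.6 = 3592.7 Mg Hg.

3590 Mg Hg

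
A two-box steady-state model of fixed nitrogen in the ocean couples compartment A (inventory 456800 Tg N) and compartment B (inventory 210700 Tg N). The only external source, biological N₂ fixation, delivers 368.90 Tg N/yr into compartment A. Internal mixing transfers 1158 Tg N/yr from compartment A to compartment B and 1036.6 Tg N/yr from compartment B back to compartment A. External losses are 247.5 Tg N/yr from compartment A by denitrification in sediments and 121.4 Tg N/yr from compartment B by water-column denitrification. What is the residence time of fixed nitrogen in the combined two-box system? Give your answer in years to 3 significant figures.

1810 yr

Residence time in the combined system uses the total inventory and the total *external* removal — internal exchanges between the two boxes cancel.
M_total = 456800 + 210700 = 667500 Tg N.
ΣF_external_out = 247.5 + 121.4 = 368.90 Tg N/yr.
τ = M_total / ΣF_ext = 667500 / 368.90 = 1809 yr.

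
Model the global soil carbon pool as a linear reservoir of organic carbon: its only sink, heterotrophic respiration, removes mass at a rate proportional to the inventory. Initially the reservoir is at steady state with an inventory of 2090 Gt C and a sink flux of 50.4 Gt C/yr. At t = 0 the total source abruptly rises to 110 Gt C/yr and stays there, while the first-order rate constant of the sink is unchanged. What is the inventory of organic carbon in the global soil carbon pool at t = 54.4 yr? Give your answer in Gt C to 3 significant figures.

Residence time τ = M₀/F₀ = 41.47 yr. The eventual steady state is M_∞ = M₀·(F₁/F₀) = 2090 × 110/50.4 = 4561.5 Gt C.
The anomaly ΔM(t) = M(t) − M_∞ decays as ΔM₀·e^(−t/τ) with ΔM₀ = 2090 − 4561.5 = −2472 Gt C.
At t = 54.4 yr, e^(−t/τ) = e^(−1.312) = 0.2693, so ΔM = −665.6 Gt C and M = 4561.5 − 665.6 = 3895.9 Gt C.

3900 Gt C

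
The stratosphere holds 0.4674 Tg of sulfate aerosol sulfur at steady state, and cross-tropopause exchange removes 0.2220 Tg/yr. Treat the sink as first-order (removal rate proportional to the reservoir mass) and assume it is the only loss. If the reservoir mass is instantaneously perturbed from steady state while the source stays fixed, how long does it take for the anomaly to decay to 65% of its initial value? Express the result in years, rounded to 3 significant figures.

0.907 yr

For a linear reservoir the anomaly decays as exp(−t/τ) with τ = M/F = 0.4674/0.2220 = 2.105 yr.
exp(−t/τ) = 0.65 ⇒ t = −τ ln(0.65) = 2.105 × 0.4308 = 0.9070 yr.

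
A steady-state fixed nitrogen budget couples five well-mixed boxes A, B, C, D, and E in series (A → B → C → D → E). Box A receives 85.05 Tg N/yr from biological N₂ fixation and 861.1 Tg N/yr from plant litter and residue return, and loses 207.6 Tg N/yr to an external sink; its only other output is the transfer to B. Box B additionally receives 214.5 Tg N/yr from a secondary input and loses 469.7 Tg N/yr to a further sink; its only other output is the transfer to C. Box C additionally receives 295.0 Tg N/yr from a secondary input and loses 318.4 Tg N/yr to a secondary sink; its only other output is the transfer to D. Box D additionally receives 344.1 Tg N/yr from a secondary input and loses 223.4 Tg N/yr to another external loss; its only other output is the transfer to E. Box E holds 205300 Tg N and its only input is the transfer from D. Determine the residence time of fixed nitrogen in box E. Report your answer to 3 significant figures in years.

Box A: F(A→B) = (85.05 + 861.1) − 207.6 = 738.55 Tg N/yr.
Box B: F(B→C) = (738.55 + 214.5) − 469.7 = 483.35 Tg N/yr.
Box C: F(C→D) = (483.35 + 295.0) − 318.4 = 459.95 Tg N/yr.
Box D: F(D→E) = (459.95 + 344.1) − 223.4 = 580.65 Tg N/yr.
Box E throughput = its input = 580.65 Tg N/yr; τ = 205300 / 580.65 = 353.6 yr.

354 yr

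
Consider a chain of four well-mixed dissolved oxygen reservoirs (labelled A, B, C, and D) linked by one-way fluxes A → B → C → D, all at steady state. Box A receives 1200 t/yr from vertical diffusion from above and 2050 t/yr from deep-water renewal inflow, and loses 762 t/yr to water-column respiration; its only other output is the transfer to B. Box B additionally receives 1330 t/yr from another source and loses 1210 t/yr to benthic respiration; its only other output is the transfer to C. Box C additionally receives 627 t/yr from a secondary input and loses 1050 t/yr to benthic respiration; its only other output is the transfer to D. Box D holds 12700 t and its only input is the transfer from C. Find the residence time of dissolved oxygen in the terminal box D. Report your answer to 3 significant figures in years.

Box A: F(A→B) = (1200 + 2050) − 762 = 2488.0 t/yr.
Box B: F(B→C) = (2488.0 + 1330) − 1210 = 2608.0 t/yr.
Box C: F(C→D) = (2608.0 + 627) − 1050 = 2185.0 t/yr.
Box D throughput = its input = 2185.0 t/yr; τ = 12700 / 2185.0 = 5.812 yr.

5.81 yr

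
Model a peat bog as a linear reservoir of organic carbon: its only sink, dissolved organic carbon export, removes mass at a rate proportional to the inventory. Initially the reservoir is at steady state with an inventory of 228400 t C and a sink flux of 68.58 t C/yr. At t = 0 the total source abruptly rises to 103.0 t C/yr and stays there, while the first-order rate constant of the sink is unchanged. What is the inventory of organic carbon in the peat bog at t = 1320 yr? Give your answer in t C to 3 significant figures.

Residence time τ = M₀/F₀ = 3330 yr. The eventual steady state is M_∞ = M₀·(F₁/F₀) = 228400 × 103.0/68.58 = 343030 t C.
The anomaly ΔM(t) = M(t) − M_∞ decays as ΔM₀·e^(−t/τ) with ΔM₀ = 228400 − 343030 = −114600 t C.
At t = 1320 yr, e^(−t/τ) = e^(−0.3963) = 0.6728, so ΔM = −77120 t C and M = 343030 − 77120 = 265910 t C.

266000 t C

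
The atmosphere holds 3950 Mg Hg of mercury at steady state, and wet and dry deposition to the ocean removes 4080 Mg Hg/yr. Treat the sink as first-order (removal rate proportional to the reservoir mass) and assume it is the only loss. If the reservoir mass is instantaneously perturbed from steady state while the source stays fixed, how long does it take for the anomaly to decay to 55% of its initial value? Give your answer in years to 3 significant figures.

0.579 yr

For a linear reservoir the anomaly decays as exp(−t/τ) with τ = M/F = 3950/4080 = 0.9681 yr.
exp(−t/τ) = 0.55 ⇒ t = −τ ln(0.55) = 0.9681 × 0.5978 = 0.5788 yr.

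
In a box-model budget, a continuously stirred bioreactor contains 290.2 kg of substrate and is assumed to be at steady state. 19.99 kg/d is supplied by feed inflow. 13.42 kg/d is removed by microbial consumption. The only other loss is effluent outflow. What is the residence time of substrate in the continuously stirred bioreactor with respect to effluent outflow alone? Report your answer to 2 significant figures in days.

At steady state ΣF_in = ΣF_out.
ΣF_in = 19.990 kg/d.
Effluent outflow flux = ΣF_in − (13.42) = 19.990 − 13.42 = 6.570 kg/d.
τ = M / F = 290.2 / 6.570 = 44.17 d.

44 d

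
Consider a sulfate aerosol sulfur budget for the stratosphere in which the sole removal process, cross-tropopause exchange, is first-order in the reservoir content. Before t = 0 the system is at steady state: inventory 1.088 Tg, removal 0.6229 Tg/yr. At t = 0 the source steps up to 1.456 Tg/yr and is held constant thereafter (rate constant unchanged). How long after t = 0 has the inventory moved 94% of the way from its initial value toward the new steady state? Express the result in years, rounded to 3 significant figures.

τ = M₀/F₀ = 1.088/0.6229 = 1.747 yr.
The remaining gap fraction is e^(−t/τ); 94% covered ⇒ e^(−t/τ) = 0.0600.
t = −τ ln(0.0600) = 1.747 × 2.813 = 4.914 yr.

4.91 yr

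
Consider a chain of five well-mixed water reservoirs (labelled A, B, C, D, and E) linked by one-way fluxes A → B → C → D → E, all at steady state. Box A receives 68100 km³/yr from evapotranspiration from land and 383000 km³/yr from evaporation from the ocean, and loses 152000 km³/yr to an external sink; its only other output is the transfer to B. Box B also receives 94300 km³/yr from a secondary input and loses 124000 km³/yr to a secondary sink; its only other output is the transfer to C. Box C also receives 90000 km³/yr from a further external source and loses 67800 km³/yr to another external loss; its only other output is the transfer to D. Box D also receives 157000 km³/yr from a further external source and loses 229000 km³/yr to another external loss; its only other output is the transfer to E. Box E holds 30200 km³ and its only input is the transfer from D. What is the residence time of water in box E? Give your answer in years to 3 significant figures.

0.138 yr

Box A: F(A→B) = (68100 + 383000) − 152000 = 299100 km³/yr.
Box B: F(B→C) = (299100 + 94300) − 124000 = 269400 km³/yr.
Box C: F(C→D) = (269400 + 90000) − 67800 = 291600 km³/yr.
Box D: F(D→E) = (291600 + 157000) − 229000 = 219600 km³/yr.
Box E throughput = its input = 219600 km³/yr; τ = 30200 / 219600 = 0.1375 yr.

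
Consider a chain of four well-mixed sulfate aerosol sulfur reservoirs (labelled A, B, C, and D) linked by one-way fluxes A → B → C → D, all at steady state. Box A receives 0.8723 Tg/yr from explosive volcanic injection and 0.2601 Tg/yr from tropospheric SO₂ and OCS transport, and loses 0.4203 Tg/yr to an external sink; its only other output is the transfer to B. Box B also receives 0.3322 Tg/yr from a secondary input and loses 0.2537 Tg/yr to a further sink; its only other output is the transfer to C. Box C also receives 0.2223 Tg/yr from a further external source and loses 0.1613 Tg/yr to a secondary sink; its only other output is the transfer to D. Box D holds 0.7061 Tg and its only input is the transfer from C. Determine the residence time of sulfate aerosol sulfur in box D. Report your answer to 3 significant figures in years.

0.829 yr

Box A: F(A→B) = (0.8723 + 0.2601) − 0.4203 = 0.71210 Tg/yr.
Box B: F(B→C) = (0.71210 + 0.3322) − 0.2537 = 0.79060 Tg/yr.
Box C: F(C→D) = (0.79060 + 0.2223) − 0.1613 = 0.85160 Tg/yr.
Box D throughput = its input = 0.85160 Tg/yr; τ = 0.7061 / 0.85160 = 0.8291 yr.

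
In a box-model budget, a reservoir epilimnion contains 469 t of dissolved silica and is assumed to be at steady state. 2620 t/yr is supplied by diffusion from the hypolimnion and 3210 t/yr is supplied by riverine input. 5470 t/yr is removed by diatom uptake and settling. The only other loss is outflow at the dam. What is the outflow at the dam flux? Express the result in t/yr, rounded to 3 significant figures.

360 t/yr

At steady state ΣF_in = ΣF_out.
ΣF_in = 2620 + 3210 = 5830.0 t/yr.
Outflow at the dam flux = ΣF_in − (5470) = 5830.0 − 5470 = 360.0 t/yr.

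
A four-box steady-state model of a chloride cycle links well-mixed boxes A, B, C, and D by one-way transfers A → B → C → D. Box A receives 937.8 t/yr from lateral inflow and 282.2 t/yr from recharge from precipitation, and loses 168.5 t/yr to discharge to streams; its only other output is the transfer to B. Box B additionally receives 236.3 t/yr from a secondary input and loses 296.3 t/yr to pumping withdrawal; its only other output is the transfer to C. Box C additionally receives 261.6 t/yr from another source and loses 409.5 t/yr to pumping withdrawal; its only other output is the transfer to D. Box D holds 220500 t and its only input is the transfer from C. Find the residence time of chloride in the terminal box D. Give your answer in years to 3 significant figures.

Box A: F(A→B) = (937.8 + 282.2) − 168.5 = 1051.5 t/yr.
Box B: F(B→C) = (1051.5 + 236.3) − 296.3 = 991.50 t/yr.
Box C: F(C→D) = (991.50 + 261.6) − 409.5 = 843.60 t/yr.
Box D throughput = its input = 843.60 t/yr; τ = 220500 / 843.60 = 261.4 yr.

261 yr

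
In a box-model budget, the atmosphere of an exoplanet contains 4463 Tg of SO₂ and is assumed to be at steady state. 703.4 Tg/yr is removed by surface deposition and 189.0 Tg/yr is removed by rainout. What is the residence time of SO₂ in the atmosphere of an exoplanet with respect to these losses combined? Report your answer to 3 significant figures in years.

Total removal = 703.4 + 189.0 = 892.40 Tg/yr.
τ = M / ΣF_out = 4463 / 892.40 = 5.001 yr.

5.00 yr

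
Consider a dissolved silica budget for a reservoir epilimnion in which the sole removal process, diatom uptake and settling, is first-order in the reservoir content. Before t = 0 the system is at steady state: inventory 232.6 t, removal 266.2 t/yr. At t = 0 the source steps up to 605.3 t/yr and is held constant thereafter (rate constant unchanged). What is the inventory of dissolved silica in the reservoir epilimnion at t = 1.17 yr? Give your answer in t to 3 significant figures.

The sink rate constant is k = F₀/M₀ = 266.2/232.6 = 1.144 yr⁻¹.
Solving dM/dt = F₁ − kM with M(0) = M₀ gives M(t) = F₁/k + (M₀ − F₁/k)·e^(−kt).
F₁/k = 605.3/1.144 = 528.90 t; kt = 1.144 × 1.17 = 1.339, e^(−kt) = 0.2621.
M(1.17) = 528.90 + (232.6 − 528.90) × 0.2621 = 528.90 − 77.66 = 451.24 t.

451 t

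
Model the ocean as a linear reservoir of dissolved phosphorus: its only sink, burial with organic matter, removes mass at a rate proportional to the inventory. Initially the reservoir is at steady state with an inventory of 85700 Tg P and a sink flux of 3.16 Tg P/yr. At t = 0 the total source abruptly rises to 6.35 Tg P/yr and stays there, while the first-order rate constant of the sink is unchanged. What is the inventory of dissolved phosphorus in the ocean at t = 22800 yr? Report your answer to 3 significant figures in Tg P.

135000 Tg P

The sink rate constant is k = F₀/M₀ = 3.16/85700 = 3.687×10^-5 yr⁻¹.
Solving dM/dt = F₁ − kM with M(0) = M₀ gives M(t) = F₁/k + (M₀ − F₁/k)·e^(−kt).
F₁/k = 6.35/3.687×10^-5 = 172210 Tg P; kt = 3.687×10^-5 × 22800 = 0.8407, e^(−kt) = 0.4314.
M(22800) = 172210 + (85700 − 172210) × 0.4314 = 172210 − 37320 = 134890 Tg P.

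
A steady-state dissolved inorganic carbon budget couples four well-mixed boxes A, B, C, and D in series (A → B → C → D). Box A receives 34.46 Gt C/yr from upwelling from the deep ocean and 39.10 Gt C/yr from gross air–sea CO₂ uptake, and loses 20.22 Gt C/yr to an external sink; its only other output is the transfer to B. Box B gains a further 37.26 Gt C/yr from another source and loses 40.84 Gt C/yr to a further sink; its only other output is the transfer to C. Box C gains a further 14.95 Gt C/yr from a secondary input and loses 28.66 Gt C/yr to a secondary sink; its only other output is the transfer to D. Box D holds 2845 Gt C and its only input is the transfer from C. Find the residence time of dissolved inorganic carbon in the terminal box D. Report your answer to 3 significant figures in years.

Box A: F(A→B) = (34.46 + 39.10) − 20.22 = 53.340 Gt C/yr.
Box B: F(B→C) = (53.340 + 37.26) − 40.84 = 49.760 Gt C/yr.
Box C: F(C→D) = (49.760 + 14.95) − 28.66 = 36.050 Gt C/yr.
Box D throughput = its input = 36.050 Gt C/yr; τ = 2845 / 36.050 = 78.92 yr.

78.9 yr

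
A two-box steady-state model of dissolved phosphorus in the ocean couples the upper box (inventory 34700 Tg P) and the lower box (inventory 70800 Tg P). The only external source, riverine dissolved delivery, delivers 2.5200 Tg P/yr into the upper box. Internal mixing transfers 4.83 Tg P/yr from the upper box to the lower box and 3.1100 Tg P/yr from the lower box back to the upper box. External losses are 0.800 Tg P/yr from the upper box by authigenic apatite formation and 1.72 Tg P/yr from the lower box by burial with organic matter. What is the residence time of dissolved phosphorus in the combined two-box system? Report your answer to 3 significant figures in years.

Treat the two boxes together as one reservoir: the mixing fluxes between them are internal recycling, so τ = ΣM / Σ(external losses).
M_total = 34700 + 70800 = 105500 Tg P.
ΣF_external_out = 0.800 + 1.72 = 2.5200 Tg P/yr.
τ = M_total / ΣF_ext = 105500 / 2.5200 = 41870 yr.

41900 yr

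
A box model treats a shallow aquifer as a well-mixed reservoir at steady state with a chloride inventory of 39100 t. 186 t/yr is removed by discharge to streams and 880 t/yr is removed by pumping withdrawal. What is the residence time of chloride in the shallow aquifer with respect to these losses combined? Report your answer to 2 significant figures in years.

37 yr

Total removal = 186.0 + 880.0 = 1066.0 t/yr.
τ = M / ΣF_out = 39100 / 1066.0 = 36.68 yr.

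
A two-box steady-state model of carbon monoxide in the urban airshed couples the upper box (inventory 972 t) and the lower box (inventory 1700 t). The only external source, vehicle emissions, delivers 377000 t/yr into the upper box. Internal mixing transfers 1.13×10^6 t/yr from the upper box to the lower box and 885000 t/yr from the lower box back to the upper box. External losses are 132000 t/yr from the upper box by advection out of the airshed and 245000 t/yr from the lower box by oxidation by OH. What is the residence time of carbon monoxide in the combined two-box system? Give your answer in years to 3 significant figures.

For the system as a whole, the A↔B exchange is internal and contributes nothing to the throughput; only the external sinks remove mass.
M_total = 972 + 1700 = 2672.0 t.
ΣF_external_out = 132000 + 245000 = 377000 t/yr.
τ = M_total / ΣF_ext = 2672.0 / 377000 = 0.007088 yr.

0.00709 yr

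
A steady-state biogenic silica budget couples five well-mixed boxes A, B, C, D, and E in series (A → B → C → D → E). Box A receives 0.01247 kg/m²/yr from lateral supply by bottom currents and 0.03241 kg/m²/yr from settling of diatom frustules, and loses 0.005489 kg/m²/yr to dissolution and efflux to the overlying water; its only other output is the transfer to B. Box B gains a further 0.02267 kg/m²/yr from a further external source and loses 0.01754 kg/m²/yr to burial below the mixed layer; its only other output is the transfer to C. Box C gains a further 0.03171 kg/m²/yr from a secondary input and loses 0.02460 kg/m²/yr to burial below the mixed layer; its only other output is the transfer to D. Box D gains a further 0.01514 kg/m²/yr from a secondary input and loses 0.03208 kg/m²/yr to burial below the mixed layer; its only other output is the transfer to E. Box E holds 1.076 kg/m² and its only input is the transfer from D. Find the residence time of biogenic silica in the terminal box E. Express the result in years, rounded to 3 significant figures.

31.0 yr

Box A: F(A→B) = (0.01247 + 0.03241) − 0.005489 = 0.039391 kg/m²/yr.
Box B: F(B→C) = (0.039391 + 0.02267) − 0.01754 = 0.044521 kg/m²/yr.
Box C: F(C→D) = (0.044521 + 0.03171) − 0.02460 = 0.051631 kg/m²/yr.
Box D: F(D→E) = (0.051631 + 0.01514) − 0.03208 = 0.034691 kg/m²/yr.
Box E throughput = its input = 0.034691 kg/m²/yr; τ = 1.076 / 0.034691 = 31.02 yr.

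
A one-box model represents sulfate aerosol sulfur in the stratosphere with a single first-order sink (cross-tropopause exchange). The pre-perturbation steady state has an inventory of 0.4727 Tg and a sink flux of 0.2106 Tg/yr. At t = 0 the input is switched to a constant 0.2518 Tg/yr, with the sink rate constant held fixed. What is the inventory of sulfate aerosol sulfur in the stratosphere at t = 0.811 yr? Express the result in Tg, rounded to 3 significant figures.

Residence time τ = M₀/F₀ = 2.245 yr. The eventual steady state is M_∞ = M₀·(F₁/F₀) = 0.4727 × 0.2518/0.2106 = 0.56518 Tg.
The anomaly ΔM(t) = M(t) − M_∞ decays as ΔM₀·e^(−t/τ) with ΔM₀ = 0.4727 − 0.56518 = −0.09248 Tg.
At t = 0.811 yr, e^(−t/τ) = e^(−0.3613) = 0.6968, so ΔM = −0.06443 Tg and M = 0.56518 − 0.06443 = 0.50074 Tg.

0.501 Tg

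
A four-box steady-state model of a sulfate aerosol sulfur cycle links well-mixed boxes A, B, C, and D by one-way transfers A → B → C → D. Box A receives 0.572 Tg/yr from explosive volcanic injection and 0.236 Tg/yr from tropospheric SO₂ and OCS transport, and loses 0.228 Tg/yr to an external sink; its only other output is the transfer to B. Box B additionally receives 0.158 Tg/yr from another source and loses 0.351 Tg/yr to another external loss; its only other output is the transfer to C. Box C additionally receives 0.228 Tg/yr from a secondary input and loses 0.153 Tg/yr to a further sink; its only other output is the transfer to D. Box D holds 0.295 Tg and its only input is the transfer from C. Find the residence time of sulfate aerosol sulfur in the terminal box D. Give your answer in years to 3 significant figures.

0.639 yr

Box A: F(A→B) = (0.572 + 0.236) − 0.228 = 0.58000 Tg/yr.
Box B: F(B→C) = (0.58000 + 0.158) − 0.351 = 0.38700 Tg/yr.
Box C: F(C→D) = (0.38700 + 0.228) − 0.153 = 0.46200 Tg/yr.
Box D throughput = its input = 0.46200 Tg/yr; τ = 0.295 / 0.46200 = 0.6385 yr.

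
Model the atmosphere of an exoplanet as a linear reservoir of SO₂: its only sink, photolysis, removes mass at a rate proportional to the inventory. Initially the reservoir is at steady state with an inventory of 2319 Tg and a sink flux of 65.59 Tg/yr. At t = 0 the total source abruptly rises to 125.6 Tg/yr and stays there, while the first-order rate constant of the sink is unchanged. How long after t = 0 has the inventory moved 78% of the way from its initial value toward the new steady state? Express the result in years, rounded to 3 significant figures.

τ = M₀/F₀ = 2319/65.59 = 35.36 yr.
The remaining gap fraction is e^(−t/τ); 78% covered ⇒ e^(−t/τ) = 0.220.
t = −τ ln(0.220) = 35.36 × 1.514 = 53.53 yr.

53.5 yr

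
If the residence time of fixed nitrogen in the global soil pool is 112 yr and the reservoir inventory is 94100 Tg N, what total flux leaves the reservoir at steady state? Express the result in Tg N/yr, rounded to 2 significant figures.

F = M / τ = 94100 / 112 = 840.2 Tg N/yr.

840 Tg N/yr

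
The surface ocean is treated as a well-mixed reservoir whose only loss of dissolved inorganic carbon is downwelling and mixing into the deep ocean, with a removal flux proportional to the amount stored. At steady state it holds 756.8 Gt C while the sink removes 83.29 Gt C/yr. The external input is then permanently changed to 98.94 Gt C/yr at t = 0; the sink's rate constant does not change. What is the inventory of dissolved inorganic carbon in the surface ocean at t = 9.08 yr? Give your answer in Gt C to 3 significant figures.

847 Gt C

τ = M₀/F₀ = 756.8/83.29 = 9.086 yr; rate constant k = 1/τ.
New steady state M_∞ = F₁/k = F₁·τ = 98.94 × 9.086 = 899.00 Gt C.
M(t) = M_∞ + (M₀ − M_∞)·e^(−t/τ); t/τ = 9.08/9.086 = 0.9993, so e^(−t/τ) = 0.3681.
M(t) = 899.00 − 142.2 × 0.3681 = 846.65 Gt C.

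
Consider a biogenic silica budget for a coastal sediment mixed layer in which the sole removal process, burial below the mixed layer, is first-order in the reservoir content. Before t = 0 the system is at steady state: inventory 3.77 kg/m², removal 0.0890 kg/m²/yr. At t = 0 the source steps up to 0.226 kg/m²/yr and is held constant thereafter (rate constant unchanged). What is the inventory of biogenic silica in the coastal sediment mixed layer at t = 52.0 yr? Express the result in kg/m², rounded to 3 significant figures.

7.87 kg/m²

τ = M₀/F₀ = 3.77/0.0890 = 42.36 yr; rate constant k = 1/τ.
New steady state M_∞ = F₁/k = F₁·τ = 0.226 × 42.36 = 9.5733 kg/m².
M(t) = M_∞ + (M₀ − M_∞)·e^(−t/τ); t/τ = 52.0/42.36 = 1.228, so e^(−t/τ) = 0.2930.
M(t) = 9.5733 − 5.803 × 0.2930 = 7.8729 kg/m².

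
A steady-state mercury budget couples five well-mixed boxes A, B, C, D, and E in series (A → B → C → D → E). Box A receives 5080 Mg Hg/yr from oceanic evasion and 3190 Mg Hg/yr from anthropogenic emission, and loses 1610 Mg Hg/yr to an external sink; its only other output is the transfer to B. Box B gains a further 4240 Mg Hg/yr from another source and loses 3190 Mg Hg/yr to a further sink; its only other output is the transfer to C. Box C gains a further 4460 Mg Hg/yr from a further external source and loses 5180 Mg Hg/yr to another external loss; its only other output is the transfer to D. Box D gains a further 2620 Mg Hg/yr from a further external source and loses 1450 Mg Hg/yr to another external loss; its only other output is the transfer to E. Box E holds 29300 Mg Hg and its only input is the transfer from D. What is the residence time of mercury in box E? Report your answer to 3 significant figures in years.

Box A: F(A→B) = (5080 + 3190) − 1610 = 6660.0 Mg Hg/yr.
Box B: F(B→C) = (6660.0 + 4240) − 3190 = 7710.0 Mg Hg/yr.
Box C: F(C→D) = (7710.0 + 4460) − 5180 = 6990.0 Mg Hg/yr.
Box D: F(D→E) = (6990.0 + 2620) − 1450 = 8160.0 Mg Hg/yr.
Box E throughput = its input = 8160.0 Mg Hg/yr; τ = 29300 / 8160.0 = 3.591 yr.

3.59 yr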